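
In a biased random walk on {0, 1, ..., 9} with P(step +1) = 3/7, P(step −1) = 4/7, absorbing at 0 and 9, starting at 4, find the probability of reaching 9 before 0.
P(hit 9 before 0) = (1 − (4/3)^4) / (1 − (4/3)^9) = 42525/242461

Let u_k denote P(reach 9 before 0 | start at k). Boundary: u_0 = 0, u_9 = 1. Recurrence: u_k = 3/7·u_{k+1} + 4/7·u_{k-1} for 1 ≤ k ≤ 8. Try u_k = A + B·r^k with r = q/p = (4/7)/(3/7) = 4/3. Substitution satisfies the recurrence; boundary conditions give:
  u_k = (1 − r^k) / (1 − r^N) = (1 − (4/3)^4) / (1 − (4/3)^9) = 42525/242461.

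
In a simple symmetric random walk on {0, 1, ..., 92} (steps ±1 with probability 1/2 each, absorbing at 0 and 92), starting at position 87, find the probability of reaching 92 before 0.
P(hit 92 before 0) = 87/92

Let u_k = P(hit 92 before 0 | start at k). Then u_0 = 0, u_92 = 1, and u_k = u_{k-1}/2 + u_{k+1}/2 for 1 ≤ k ≤ 91. This harmonic recurrence is solved by u_k = k/92, giving u_87 = 87/92.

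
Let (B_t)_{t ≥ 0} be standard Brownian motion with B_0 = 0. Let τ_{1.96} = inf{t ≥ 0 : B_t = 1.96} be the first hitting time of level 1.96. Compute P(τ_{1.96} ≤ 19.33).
P(τ_{1.96} ≤ 19.33) = 2(1 − Φ(1.96/√19.33)) = 2(1 − Φ(0.4458)) ≈ 0.6557

By the reflection principle for standard BM, P(τ_b ≤ t) = 2 · P(B_t ≥ b). Since B_t ~ N(0, t), P(B_t ≥ 1.96) = 1 − Φ(1.96/√t) = 1 − Φ(1.96/√19.33) = 1 − Φ(0.4458) ≈ 0.32787. Doubling: P(τ_{1.96} ≤ 19.33) ≈ 2 · 0.32787 = 0.65574 ≈ 0.6557.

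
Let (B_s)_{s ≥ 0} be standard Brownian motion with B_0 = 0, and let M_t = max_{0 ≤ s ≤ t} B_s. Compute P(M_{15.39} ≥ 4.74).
P(M_{15.39} ≥ 4.74) = 2·P(B_{15.39} ≥ 4.74) = 2(1 − Φ(4.74/√15.39)) ≈ 0.2269

By the reflection principle for Brownian motion, P(M_t ≥ a) = 2 · P(B_t ≥ a) for a ≥ 0. Since B_t ~ N(0, t), P(B_t ≥ 4.74) = 1 − Φ(4.74/√t) = 1 − Φ(4.74/√15.39) = 1 − Φ(1.2083). So
  P(M_{15.39} ≥ 4.74) = 2(1 − Φ(1.2083)) ≈ 0.2269.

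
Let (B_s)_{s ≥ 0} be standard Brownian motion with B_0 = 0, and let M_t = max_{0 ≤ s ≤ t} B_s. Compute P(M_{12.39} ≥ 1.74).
P(M_{12.39} ≥ 1.74) = 2·P(B_{12.39} ≥ 1.74) = 2(1 − Φ(1.74/√12.39)) ≈ 0.6211

By the reflection principle for Brownian motion, P(M_t ≥ a) = 2 · P(B_t ≥ a) for a ≥ 0. Since B_t ~ N(0, t), P(B_t ≥ 1.74) = 1 − Φ(1.74/√t) = 1 − Φ(1.74/√12.39) = 1 − Φ(0.4943). So
  P(M_{12.39} ≥ 1.74) = 2(1 − Φ(0.4943)) ≈ 0.6211.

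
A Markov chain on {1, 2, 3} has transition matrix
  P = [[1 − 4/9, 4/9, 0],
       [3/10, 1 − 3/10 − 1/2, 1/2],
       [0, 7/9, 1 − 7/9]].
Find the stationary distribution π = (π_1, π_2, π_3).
π = (189/649, 280/649, 180/649)

This is a birth-death chain on three states, which satisfies detailed balance: π_1 · P_{12} = π_2 · P_{21} and π_2 · P_{23} = π_3 · P_{32}.
From π_1 · 4/9 = π_2 · 3/10: π_2/π_1 = (4/9)/(3/10) = 40/27.
From π_2 · 1/2 = π_3 · 7/9: π_3/π_2 = (1/2)/(7/9) = 9/14.
Take π_1 proportional to 1; then unnormalized π = (1, 40/27, 20/21). Normalize by dividing by the sum 649/189:
  π = (189/649, 280/649, 180/649).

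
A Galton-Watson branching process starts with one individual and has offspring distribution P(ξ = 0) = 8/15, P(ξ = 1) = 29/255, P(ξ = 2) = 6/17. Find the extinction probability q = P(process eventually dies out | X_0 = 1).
q = 1

Mean offspring μ = 0·8/15 + 1·29/255 + 2·6/17 = 209/255 ≤ 1. For μ ≤ 1 with offspring not concentrated at 1, the Galton-Watson process goes extinct almost surely, so q = 1.
(Algebraic check: The pgf is f(s) = 8/15 + 29/255·s + 6/17·s². The extinction probability q is the smallest fixed point of f in [0, 1]. Setting s = f(s):
  6/17·s² + (29/255 − 1)·s + 8/15 = 0
  6/17·s² − (8/15 + 6/17)·s + 8/15 = 0
which factors as (s − 1)·(6/17·s − 8/15) = 0, giving roots s = 1 and s = (8/15)/(6/17) = 68/45. Since 68/45 ≥ 1, the smallest root in [0, 1] is s = 1.)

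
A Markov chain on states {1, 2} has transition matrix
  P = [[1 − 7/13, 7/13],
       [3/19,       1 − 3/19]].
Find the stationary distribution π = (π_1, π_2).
π_1 = 39/172, π_2 = 133/172

Solve πP = π with π_1 + π_2 = 1. From πP = π: π_1 · (1 − 7/13) + π_2 · 3/19 = π_1 ⇒ π_2 · 3/19 = π_1 · 7/13 ⇒ π_2/π_1 = (7/13)/(3/19) = 133/39. Together with π_1 + π_2 = 1:
  π_1 = (3/19)/(7/13 + 3/19) = (3/19)/(172/247) = 39/172,
  π_2 = (7/13)/(7/13 + 3/19) = (7/13)/(172/247) = 133/172.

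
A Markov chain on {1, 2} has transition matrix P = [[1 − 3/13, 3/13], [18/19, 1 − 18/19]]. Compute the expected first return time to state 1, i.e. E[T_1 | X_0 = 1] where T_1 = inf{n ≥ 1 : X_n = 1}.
E[T_1 | X_0 = 1] = 1/π_1 = 97/78

For an irreducible recurrent Markov chain with stationary distribution π, E[T_i | X_0 = i] = 1/π_i (Kac's formula). Here π_1 = (18/19)/(3/13 + 18/19) = (18/19)/(291/247) = 78/97, so E[T_1 | X_0 = 1] = 1/π_1 = (3/13 + 18/19)/(18/19) = (291/247)/(18/19) = 97/78.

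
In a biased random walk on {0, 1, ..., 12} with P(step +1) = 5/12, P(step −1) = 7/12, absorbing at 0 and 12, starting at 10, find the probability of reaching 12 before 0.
P(hit 12 before 0) = (1 − (7/5)^10) / (1 − (7/5)^12) = 284072525/566547774

Let u_k denote P(reach 12 before 0 | start at k). Boundary: u_0 = 0, u_12 = 1. Recurrence: u_k = 5/12·u_{k+1} + 7/12·u_{k-1} for 1 ≤ k ≤ 11. Try u_k = A + B·r^k with r = q/p = (7/12)/(5/12) = 7/5. Substitution satisfies the recurrence; boundary conditions give:
  u_k = (1 − r^k) / (1 − r^N) = (1 − (7/5)^10) / (1 − (7/5)^12) = 284072525/566547774.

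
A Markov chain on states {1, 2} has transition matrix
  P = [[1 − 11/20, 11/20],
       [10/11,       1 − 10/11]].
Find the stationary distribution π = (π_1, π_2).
π_1 = 200/321, π_2 = 121/321

Solve πP = π with π_1 + π_2 = 1. From πP = π: π_1 · (1 − 11/20) + π_2 · 10/11 = π_1 ⇒ π_2 · 10/11 = π_1 · 11/20 ⇒ π_2/π_1 = (11/20)/(10/11) = 121/200. Together with π_1 + π_2 = 1:
  π_1 = (10/11)/(11/20 + 10/11) = (10/11)/(321/220) = 200/321,
  π_2 = (11/20)/(11/20 + 10/11) = (11/20)/(321/220) = 121/321.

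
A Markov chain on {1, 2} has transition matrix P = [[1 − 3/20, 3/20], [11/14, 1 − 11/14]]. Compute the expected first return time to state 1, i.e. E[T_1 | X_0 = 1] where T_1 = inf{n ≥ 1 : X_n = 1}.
E[T_1 | X_0 = 1] = 1/π_1 = 131/110

For an irreducible recurrent Markov chain with stationary distribution π, E[T_i | X_0 = i] = 1/π_i (Kac's formula). Here π_1 = (11/14)/(3/20 + 11/14) = (11/14)/(131/140) = 110/131, so E[T_1 | X_0 = 1] = 1/π_1 = (3/20 + 11/14)/(11/14) = (131/140)/(11/14) = 131/110.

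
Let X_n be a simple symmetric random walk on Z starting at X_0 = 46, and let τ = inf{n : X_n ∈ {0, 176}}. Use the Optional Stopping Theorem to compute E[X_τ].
E[X_τ] = 46

X_n is a martingale and τ is a bounded-mean stopping time (indeed τ is finite a.s. with bounded expectation since the walk is in a bounded region). By the OST, E[X_τ] = E[X_0] = 46. Equivalently: E[X_τ] = 176 · P(hit 176 first) + 0 · P(hit 0 first) = 176 · (46/176) = 46.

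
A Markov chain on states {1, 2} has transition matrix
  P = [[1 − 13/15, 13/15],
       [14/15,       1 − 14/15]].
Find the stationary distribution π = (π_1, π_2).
π_1 = 14/27, π_2 = 13/27

Solve πP = π with π_1 + π_2 = 1. From πP = π: π_1 · (1 − 13/15) + π_2 · 14/15 = π_1 ⇒ π_2 · 14/15 = π_1 · 13/15 ⇒ π_2/π_1 = (13/15)/(14/15) = 13/14. Together with π_1 + π_2 = 1:
  π_1 = (14/15)/(13/15 + 14/15) = (14/15)/(9/5) = 14/27,
  π_2 = (13/15)/(13/15 + 14/15) = (13/15)/(9/5) = 13/27.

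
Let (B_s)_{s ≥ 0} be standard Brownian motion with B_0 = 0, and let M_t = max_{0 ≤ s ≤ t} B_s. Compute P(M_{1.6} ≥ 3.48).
P(M_{1.6} ≥ 3.48) = 2·P(B_{1.6} ≥ 3.48) = 2(1 − Φ(3.48/√1.6)) ≈ 0.0059

By the reflection principle for Brownian motion, P(M_t ≥ a) = 2 · P(B_t ≥ a) for a ≥ 0. Since B_t ~ N(0, t), P(B_t ≥ 3.48) = 1 − Φ(3.48/√t) = 1 − Φ(3.48/√1.6) = 1 − Φ(2.7512). So
  P(M_{1.6} ≥ 3.48) = 2(1 − Φ(2.7512)) ≈ 0.0059.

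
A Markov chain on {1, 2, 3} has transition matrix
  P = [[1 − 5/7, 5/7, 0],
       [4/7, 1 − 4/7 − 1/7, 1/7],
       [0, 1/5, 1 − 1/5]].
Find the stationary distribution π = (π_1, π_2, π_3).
π = (7/22, 35/88, 25/88)

This is a birth-death chain on three states, which satisfies detailed balance: π_1 · P_{12} = π_2 · P_{21} and π_2 · P_{23} = π_3 · P_{32}.
From π_1 · 5/7 = π_2 · 4/7: π_2/π_1 = (5/7)/(4/7) = 5/4.
From π_2 · 1/7 = π_3 · 1/5: π_3/π_2 = (1/7)/(1/5) = 5/7.
Take π_1 proportional to 1; then unnormalized π = (1, 5/4, 25/28). Normalize by dividing by the sum 22/7:
  π = (7/22, 35/88, 25/88).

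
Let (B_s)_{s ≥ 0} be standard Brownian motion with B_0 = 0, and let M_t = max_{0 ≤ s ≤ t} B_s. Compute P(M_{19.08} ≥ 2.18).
P(M_{19.08} ≥ 2.18) = 2·P(B_{19.08} ≥ 2.18) = 2(1 − Φ(2.18/√19.08)) ≈ 0.6177

By the reflection principle for Brownian motion, P(M_t ≥ a) = 2 · P(B_t ≥ a) for a ≥ 0. Since B_t ~ N(0, t), P(B_t ≥ 2.18) = 1 − Φ(2.18/√t) = 1 − Φ(2.18/√19.08) = 1 − Φ(0.4991). So
  P(M_{19.08} ≥ 2.18) = 2(1 − Φ(0.4991)) ≈ 0.6177.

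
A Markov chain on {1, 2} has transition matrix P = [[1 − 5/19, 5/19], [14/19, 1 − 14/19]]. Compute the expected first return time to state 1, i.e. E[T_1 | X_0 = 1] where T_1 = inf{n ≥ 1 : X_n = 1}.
E[T_1 | X_0 = 1] = 1/π_1 = 19/14

For an irreducible recurrent Markov chain with stationary distribution π, E[T_i | X_0 = i] = 1/π_i (Kac's formula). Here π_1 = (14/19)/(5/19 + 14/19) = (14/19)/(1) = 14/19, so E[T_1 | X_0 = 1] = 1/π_1 = (5/19 + 14/19)/(14/19) = (1)/(14/19) = 19/14.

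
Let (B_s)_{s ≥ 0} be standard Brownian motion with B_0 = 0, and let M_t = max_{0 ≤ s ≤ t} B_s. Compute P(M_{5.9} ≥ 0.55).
P(M_{5.9} ≥ 0.55) = 2·P(B_{5.9} ≥ 0.55) = 2(1 − Φ(0.55/√5.9)) ≈ 0.8209

By the reflection principle for Brownian motion, P(M_t ≥ a) = 2 · P(B_t ≥ a) for a ≥ 0. Since B_t ~ N(0, t), P(B_t ≥ 0.55) = 1 − Φ(0.55/√t) = 1 − Φ(0.55/√5.9) = 1 − Φ(0.2264). So
  P(M_{5.9} ≥ 0.55) = 2(1 − Φ(0.2264)) ≈ 0.8209.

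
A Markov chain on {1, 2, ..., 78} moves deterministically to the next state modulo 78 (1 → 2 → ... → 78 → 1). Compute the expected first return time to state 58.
E[T_58 | X_0 = 58] = 78

The chain cycles deterministically, so starting at state 58 it returns in exactly 78 steps. Equivalently, the stationary distribution is uniform π_j = 1/78 for every state j, so by Kac's formula E[T_58] = 1/π_58 = 78.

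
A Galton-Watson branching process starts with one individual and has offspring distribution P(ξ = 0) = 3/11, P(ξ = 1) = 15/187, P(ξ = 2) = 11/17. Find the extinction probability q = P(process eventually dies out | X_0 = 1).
q = 51/121

The pgf is f(s) = 3/11 + 15/187·s + 11/17·s². The extinction probability q is the smallest fixed point of f in [0, 1]. Setting s = f(s):
  11/17·s² + (15/187 − 1)·s + 3/11 = 0
  11/17·s² − (3/11 + 11/17)·s + 3/11 = 0
which factors as (s − 1)·(11/17·s − 3/11) = 0, giving roots s = 1 and s = (3/11)/(11/17) = 51/121.
Mean offspring μ = 15/187 + 2·11/17 = 257/187 > 1 (supercritical), so q < 1. The extinction probability is the smaller root: q = (3/11)/(11/17) = 51/121.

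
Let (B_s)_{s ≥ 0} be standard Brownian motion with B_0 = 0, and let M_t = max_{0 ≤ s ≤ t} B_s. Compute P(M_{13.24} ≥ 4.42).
P(M_{13.24} ≥ 4.42) = 2·P(B_{13.24} ≥ 4.42) = 2(1 − Φ(4.42/√13.24)) ≈ 0.2245

By the reflection principle for Brownian motion, P(M_t ≥ a) = 2 · P(B_t ≥ a) for a ≥ 0. Since B_t ~ N(0, t), P(B_t ≥ 4.42) = 1 − Φ(4.42/√t) = 1 − Φ(4.42/√13.24) = 1 − Φ(1.2147). So
  P(M_{13.24} ≥ 4.42) = 2(1 − Φ(1.2147)) ≈ 0.2245.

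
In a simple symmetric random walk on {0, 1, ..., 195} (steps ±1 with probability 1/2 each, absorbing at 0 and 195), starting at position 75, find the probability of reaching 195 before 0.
P(hit 195 before 0) = 75/195 = 5/13

Let u_k = P(hit 195 before 0 | start at k). Then u_0 = 0, u_195 = 1, and u_k = u_{k-1}/2 + u_{k+1}/2 for 1 ≤ k ≤ 194. This harmonic recurrence is solved by u_k = k/195, giving u_75 = 75/195 = 5/13.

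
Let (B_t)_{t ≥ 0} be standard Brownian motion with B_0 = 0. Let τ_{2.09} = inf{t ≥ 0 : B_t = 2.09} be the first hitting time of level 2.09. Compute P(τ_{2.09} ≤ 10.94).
P(τ_{2.09} ≤ 10.94) = 2(1 − Φ(2.09/√10.94)) = 2(1 − Φ(0.6319)) ≈ 0.5275

By the reflection principle for standard BM, P(τ_b ≤ t) = 2 · P(B_t ≥ b). Since B_t ~ N(0, t), P(B_t ≥ 2.09) = 1 − Φ(2.09/√t) = 1 − Φ(2.09/√10.94) = 1 − Φ(0.6319) ≈ 0.26373. Doubling: P(τ_{2.09} ≤ 10.94) ≈ 2 · 0.26373 = 0.52746 ≈ 0.5275.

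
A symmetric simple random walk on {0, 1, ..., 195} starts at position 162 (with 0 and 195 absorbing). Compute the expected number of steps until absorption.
E[τ | X_0 = 162] = 5346

Let v_k = E[τ | X_0 = k]. Boundary: v_0 = v_195 = 0. Recurrence: v_k = 1 + (v_{k-1} + v_{k+1})/2 for 1 ≤ k ≤ 194. The particular solution to v_k − (v_{k-1} + v_{k+1})/2 = 1 is v_k = −k^2. Adding homogeneous solution A + B k and matching boundaries gives v_k = k (195 − k). Substituting k = 162: v_162 = 162 · 33 = 5346.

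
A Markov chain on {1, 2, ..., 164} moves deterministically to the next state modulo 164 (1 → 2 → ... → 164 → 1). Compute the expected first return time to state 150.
E[T_150 | X_0 = 150] = 164

The chain cycles deterministically, so starting at state 150 it returns in exactly 164 steps. Equivalently, the stationary distribution is uniform π_j = 1/164 for every state j, so by Kac's formula E[T_150] = 1/π_150 = 164.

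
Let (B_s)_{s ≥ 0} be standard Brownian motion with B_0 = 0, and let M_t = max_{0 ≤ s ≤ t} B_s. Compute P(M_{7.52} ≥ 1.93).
P(M_{7.52} ≥ 1.93) = 2·P(B_{7.52} ≥ 1.93) = 2(1 − Φ(1.93/√7.52)) ≈ 0.4816

By the reflection principle for Brownian motion, P(M_t ≥ a) = 2 · P(B_t ≥ a) for a ≥ 0. Since B_t ~ N(0, t), P(B_t ≥ 1.93) = 1 − Φ(1.93/√t) = 1 − Φ(1.93/√7.52) = 1 − Φ(0.7038). So
  P(M_{7.52} ≥ 1.93) = 2(1 − Φ(0.7038)) ≈ 0.4816.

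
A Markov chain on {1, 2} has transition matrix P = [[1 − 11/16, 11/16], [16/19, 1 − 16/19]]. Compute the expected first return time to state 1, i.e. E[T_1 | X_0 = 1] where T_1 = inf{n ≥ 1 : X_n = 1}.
E[T_1 | X_0 = 1] = 1/π_1 = 465/256

For an irreducible recurrent Markov chain with stationary distribution π, E[T_i | X_0 = i] = 1/π_i (Kac's formula). Here π_1 = (16/19)/(11/16 + 16/19) = (16/19)/(465/304) = 256/465, so E[T_1 | X_0 = 1] = 1/π_1 = (11/16 + 16/19)/(16/19) = (465/304)/(16/19) = 465/256.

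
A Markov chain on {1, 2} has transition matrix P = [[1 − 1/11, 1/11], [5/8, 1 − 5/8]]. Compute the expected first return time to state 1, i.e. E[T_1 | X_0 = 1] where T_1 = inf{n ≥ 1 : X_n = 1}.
E[T_1 | X_0 = 1] = 1/π_1 = 63/55

For an irreducible recurrent Markov chain with stationary distribution π, E[T_i | X_0 = i] = 1/π_i (Kac's formula). Here π_1 = (5/8)/(1/11 + 5/8) = (5/8)/(63/88) = 55/63, so E[T_1 | X_0 = 1] = 1/π_1 = (1/11 + 5/8)/(5/8) = (63/88)/(5/8) = 63/55.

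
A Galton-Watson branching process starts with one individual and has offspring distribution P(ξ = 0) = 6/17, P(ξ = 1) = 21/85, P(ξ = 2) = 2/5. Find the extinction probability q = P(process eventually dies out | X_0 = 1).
q = 15/17

The pgf is f(s) = 6/17 + 21/85·s + 2/5·s². The extinction probability q is the smallest fixed point of f in [0, 1]. Setting s = f(s):
  2/5·s² + (21/85 − 1)·s + 6/17 = 0
  2/5·s² − (6/17 + 2/5)·s + 6/17 = 0
which factors as (s − 1)·(2/5·s − 6/17) = 0, giving roots s = 1 and s = (6/17)/(2/5) = 15/17.
Mean offspring μ = 21/85 + 2·2/5 = 89/85 > 1 (supercritical), so q < 1. The extinction probability is the smaller root: q = (6/17)/(2/5) = 15/17.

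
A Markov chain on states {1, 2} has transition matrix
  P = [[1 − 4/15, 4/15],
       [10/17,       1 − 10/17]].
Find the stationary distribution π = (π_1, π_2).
π_1 = 75/109, π_2 = 34/109

Solve πP = π with π_1 + π_2 = 1. From πP = π: π_1 · (1 − 4/15) + π_2 · 10/17 = π_1 ⇒ π_2 · 10/17 = π_1 · 4/15 ⇒ π_2/π_1 = (4/15)/(10/17) = 34/75. Together with π_1 + π_2 = 1:
  π_1 = (10/17)/(4/15 + 10/17) = (10/17)/(218/255) = 75/109,
  π_2 = (4/15)/(4/15 + 10/17) = (4/15)/(218/255) = 34/109.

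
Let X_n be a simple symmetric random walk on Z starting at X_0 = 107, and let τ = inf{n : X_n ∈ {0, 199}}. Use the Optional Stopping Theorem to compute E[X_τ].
E[X_τ] = 107

X_n is a martingale and τ is a bounded-mean stopping time (indeed τ is finite a.s. with bounded expectation since the walk is in a bounded region). By the OST, E[X_τ] = E[X_0] = 107. Equivalently: E[X_τ] = 199 · P(hit 199 first) + 0 · P(hit 0 first) = 199 · (107/199) = 107.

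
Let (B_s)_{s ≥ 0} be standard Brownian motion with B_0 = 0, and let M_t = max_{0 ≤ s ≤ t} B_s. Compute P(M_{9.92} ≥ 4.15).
P(M_{9.92} ≥ 4.15) = 2·P(B_{9.92} ≥ 4.15) = 2(1 − Φ(4.15/√9.92)) ≈ 0.1876

By the reflection principle for Brownian motion, P(M_t ≥ a) = 2 · P(B_t ≥ a) for a ≥ 0. Since B_t ~ N(0, t), P(B_t ≥ 4.15) = 1 − Φ(4.15/√t) = 1 − Φ(4.15/√9.92) = 1 − Φ(1.3176). So
  P(M_{9.92} ≥ 4.15) = 2(1 − Φ(1.3176)) ≈ 0.1876.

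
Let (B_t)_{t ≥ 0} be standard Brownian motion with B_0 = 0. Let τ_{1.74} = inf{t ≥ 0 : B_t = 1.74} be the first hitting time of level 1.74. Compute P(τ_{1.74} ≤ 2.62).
P(τ_{1.74} ≤ 2.62) = 2(1 − Φ(1.74/√2.62)) = 2(1 − Φ(1.0750)) ≈ 0.2824

By the reflection principle for standard BM, P(τ_b ≤ t) = 2 · P(B_t ≥ b). Since B_t ~ N(0, t), P(B_t ≥ 1.74) = 1 − Φ(1.74/√t) = 1 − Φ(1.74/√2.62) = 1 − Φ(1.0750) ≈ 0.14119. Doubling: P(τ_{1.74} ≤ 2.62) ≈ 2 · 0.14119 = 0.28238 ≈ 0.2824.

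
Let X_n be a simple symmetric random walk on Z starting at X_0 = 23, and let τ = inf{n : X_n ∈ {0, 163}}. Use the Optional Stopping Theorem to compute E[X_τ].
E[X_τ] = 23

X_n is a martingale and τ is a bounded-mean stopping time (indeed τ is finite a.s. with bounded expectation since the walk is in a bounded region). By the OST, E[X_τ] = E[X_0] = 23. Equivalently: E[X_τ] = 163 · P(hit 163 first) + 0 · P(hit 0 first) = 163 · (23/163) = 23.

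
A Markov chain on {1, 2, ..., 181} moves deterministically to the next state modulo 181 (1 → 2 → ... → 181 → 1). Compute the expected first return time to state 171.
E[T_171 | X_0 = 171] = 181

The chain cycles deterministically, so starting at state 171 it returns in exactly 181 steps. Equivalently, the stationary distribution is uniform π_j = 1/181 for every state j, so by Kac's formula E[T_171] = 1/π_171 = 181.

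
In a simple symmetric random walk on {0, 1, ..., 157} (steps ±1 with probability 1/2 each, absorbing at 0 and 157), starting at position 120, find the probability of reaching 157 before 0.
P(hit 157 before 0) = 120/157

Let u_k = P(hit 157 before 0 | start at k). Then u_0 = 0, u_157 = 1, and u_k = u_{k-1}/2 + u_{k+1}/2 for 1 ≤ k ≤ 156. This harmonic recurrence is solved by u_k = k/157, giving u_120 = 120/157.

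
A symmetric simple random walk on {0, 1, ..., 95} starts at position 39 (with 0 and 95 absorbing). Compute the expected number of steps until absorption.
E[τ | X_0 = 39] = 2184

Let v_k = E[τ | X_0 = k]. Boundary: v_0 = v_95 = 0. Recurrence: v_k = 1 + (v_{k-1} + v_{k+1})/2 for 1 ≤ k ≤ 94. The particular solution to v_k − (v_{k-1} + v_{k+1})/2 = 1 is v_k = −k^2. Adding homogeneous solution A + B k and matching boundaries gives v_k = k (95 − k). Substituting k = 39: v_39 = 39 · 56 = 2184.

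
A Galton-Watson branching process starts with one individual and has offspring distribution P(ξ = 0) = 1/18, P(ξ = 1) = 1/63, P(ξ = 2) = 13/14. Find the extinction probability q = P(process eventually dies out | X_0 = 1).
q = 7/117

The pgf is f(s) = 1/18 + 1/63·s + 13/14·s². The extinction probability q is the smallest fixed point of f in [0, 1]. Setting s = f(s):
  13/14·s² + (1/63 − 1)·s + 1/18 = 0
  13/14·s² − (1/18 + 13/14)·s + 1/18 = 0
which factors as (s − 1)·(13/14·s − 1/18) = 0, giving roots s = 1 and s = (1/18)/(13/14) = 7/117.
Mean offspring μ = 1/63 + 2·13/14 = 118/63 > 1 (supercritical), so q < 1. The extinction probability is the smaller root: q = (1/18)/(13/14) = 7/117.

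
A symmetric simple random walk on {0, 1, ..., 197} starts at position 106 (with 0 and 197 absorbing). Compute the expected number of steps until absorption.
E[τ | X_0 = 106] = 9646

Let v_k = E[τ | X_0 = k]. Boundary: v_0 = v_197 = 0. Recurrence: v_k = 1 + (v_{k-1} + v_{k+1})/2 for 1 ≤ k ≤ 196. The particular solution to v_k − (v_{k-1} + v_{k+1})/2 = 1 is v_k = −k^2. Adding homogeneous solution A + B k and matching boundaries gives v_k = k (197 − k). Substituting k = 106: v_106 = 106 · 91 = 9646.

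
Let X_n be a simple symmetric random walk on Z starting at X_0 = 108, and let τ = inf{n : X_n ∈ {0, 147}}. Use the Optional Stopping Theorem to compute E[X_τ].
E[X_τ] = 108

X_n is a martingale and τ is a bounded-mean stopping time (indeed τ is finite a.s. with bounded expectation since the walk is in a bounded region). By the OST, E[X_τ] = E[X_0] = 108. Equivalently: E[X_τ] = 147 · P(hit 147 first) + 0 · P(hit 0 first) = 147 · (108/147) = 108.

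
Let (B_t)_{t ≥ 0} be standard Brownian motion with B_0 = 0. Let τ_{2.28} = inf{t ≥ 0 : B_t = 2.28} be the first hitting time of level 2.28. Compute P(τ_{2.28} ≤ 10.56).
P(τ_{2.28} ≤ 10.56) = 2(1 − Φ(2.28/√10.56)) = 2(1 − Φ(0.7016)) ≈ 0.4829

By the reflection principle for standard BM, P(τ_b ≤ t) = 2 · P(B_t ≥ b). Since B_t ~ N(0, t), P(B_t ≥ 2.28) = 1 − Φ(2.28/√t) = 1 − Φ(2.28/√10.56) = 1 − Φ(0.7016) ≈ 0.24146. Doubling: P(τ_{2.28} ≤ 10.56) ≈ 2 · 0.24146 = 0.48292 ≈ 0.4829.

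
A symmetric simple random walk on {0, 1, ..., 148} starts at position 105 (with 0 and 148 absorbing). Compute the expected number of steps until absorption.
E[τ | X_0 = 105] = 4515

Let v_k = E[τ | X_0 = k]. Boundary: v_0 = v_148 = 0. Recurrence: v_k = 1 + (v_{k-1} + v_{k+1})/2 for 1 ≤ k ≤ 147. The particular solution to v_k − (v_{k-1} + v_{k+1})/2 = 1 is v_k = −k^2. Adding homogeneous solution A + B k and matching boundaries gives v_k = k (148 − k). Substituting k = 105: v_105 = 105 · 43 = 4515.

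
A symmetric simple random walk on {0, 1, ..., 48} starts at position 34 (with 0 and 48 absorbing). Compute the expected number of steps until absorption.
E[τ | X_0 = 34] = 476

Let v_k = E[τ | X_0 = k]. Boundary: v_0 = v_48 = 0. Recurrence: v_k = 1 + (v_{k-1} + v_{k+1})/2 for 1 ≤ k ≤ 47. The particular solution to v_k − (v_{k-1} + v_{k+1})/2 = 1 is v_k = −k^2. Adding homogeneous solution A + B k and matching boundaries gives v_k = k (48 − k). Substituting k = 34: v_34 = 34 · 14 = 476.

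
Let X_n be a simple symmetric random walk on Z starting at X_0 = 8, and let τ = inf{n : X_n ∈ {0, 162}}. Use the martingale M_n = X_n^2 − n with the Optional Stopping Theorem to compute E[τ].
E[τ] = 1232

M_n = X_n^2 − n is a martingale (since E[X_{n+1}^2 | F_n] = X_n^2 + 1). By OST (τ has finite mean in a bounded region), E[M_τ] = E[M_0] = X_0^2 − 0 = 8^2 = 64. Also E[M_τ] = E[X_τ^2] − E[τ]. The walk exits at 0 or 162, with P(hit 162 first) = 8/162, so E[X_τ^2] = 162^2 · 8/162 + 0 = 1296. Thus E[τ] = E[X_τ^2] − E[M_τ] = 1296 − 64 = 1232 = 8(162 − 8) = 1232.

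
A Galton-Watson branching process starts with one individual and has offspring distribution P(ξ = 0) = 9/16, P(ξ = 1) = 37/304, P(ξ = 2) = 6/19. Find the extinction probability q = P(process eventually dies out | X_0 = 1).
q = 1

Mean offspring μ = 0·9/16 + 1·37/304 + 2·6/19 = 229/304 ≤ 1. For μ ≤ 1 with offspring not concentrated at 1, the Galton-Watson process goes extinct almost surely, so q = 1.
(Algebraic check: The pgf is f(s) = 9/16 + 37/304·s + 6/19·s². The extinction probability q is the smallest fixed point of f in [0, 1]. Setting s = f(s):
  6/19·s² + (37/304 − 1)·s + 9/16 = 0
  6/19·s² − (9/16 + 6/19)·s + 9/16 = 0
which factors as (s − 1)·(6/19·s − 9/16) = 0, giving roots s = 1 and s = (9/16)/(6/19) = 57/32. Since 57/32 ≥ 1, the smallest root in [0, 1] is s = 1.)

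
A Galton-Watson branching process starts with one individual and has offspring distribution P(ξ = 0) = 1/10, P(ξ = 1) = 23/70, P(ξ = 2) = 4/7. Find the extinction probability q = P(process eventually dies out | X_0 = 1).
q = 7/40

The pgf is f(s) = 1/10 + 23/70·s + 4/7·s². The extinction probability q is the smallest fixed point of f in [0, 1]. Setting s = f(s):
  4/7·s² + (23/70 − 1)·s + 1/10 = 0
  4/7·s² − (1/10 + 4/7)·s + 1/10 = 0
which factors as (s − 1)·(4/7·s − 1/10) = 0, giving roots s = 1 and s = (1/10)/(4/7) = 7/40.
Mean offspring μ = 23/70 + 2·4/7 = 103/70 > 1 (supercritical), so q < 1. The extinction probability is the smaller root: q = (1/10)/(4/7) = 7/40.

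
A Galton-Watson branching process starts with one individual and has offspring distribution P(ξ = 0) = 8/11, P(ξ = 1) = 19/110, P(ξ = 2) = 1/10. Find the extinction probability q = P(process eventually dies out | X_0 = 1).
q = 1

Mean offspring μ = 0·8/11 + 1·19/110 + 2·1/10 = 41/110 ≤ 1. For μ ≤ 1 with offspring not concentrated at 1, the Galton-Watson process goes extinct almost surely, so q = 1.
(Algebraic check: The pgf is f(s) = 8/11 + 19/110·s + 1/10·s². The extinction probability q is the smallest fixed point of f in [0, 1]. Setting s = f(s):
  1/10·s² + (19/110 − 1)·s + 8/11 = 0
  1/10·s² − (8/11 + 1/10)·s + 8/11 = 0
which factors as (s − 1)·(1/10·s − 8/11) = 0, giving roots s = 1 and s = (8/11)/(1/10) = 80/11. Since 80/11 ≥ 1, the smallest root in [0, 1] is s = 1.)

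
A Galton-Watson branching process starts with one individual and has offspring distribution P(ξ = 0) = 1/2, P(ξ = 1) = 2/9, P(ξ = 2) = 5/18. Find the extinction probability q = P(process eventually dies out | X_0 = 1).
q = 1

Mean offspring μ = 0·1/2 + 1·2/9 + 2·5/18 = 7/9 ≤ 1. For μ ≤ 1 with offspring not concentrated at 1, the Galton-Watson process goes extinct almost surely, so q = 1.
(Algebraic check: The pgf is f(s) = 1/2 + 2/9·s + 5/18·s². The extinction probability q is the smallest fixed point of f in [0, 1]. Setting s = f(s):
  5/18·s² + (2/9 − 1)·s + 1/2 = 0
  5/18·s² − (1/2 + 5/18)·s + 1/2 = 0
which factors as (s − 1)·(5/18·s − 1/2) = 0, giving roots s = 1 and s = (1/2)/(5/18) = 9/5. Since 9/5 ≥ 1, the smallest root in [0, 1] is s = 1.)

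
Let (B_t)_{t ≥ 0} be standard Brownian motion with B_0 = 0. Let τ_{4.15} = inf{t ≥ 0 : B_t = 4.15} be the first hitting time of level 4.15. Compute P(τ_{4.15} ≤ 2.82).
P(τ_{4.15} ≤ 2.82) = 2(1 − Φ(4.15/√2.82)) = 2(1 − Φ(2.4713)) ≈ 0.0135

By the reflection principle for standard BM, P(τ_b ≤ t) = 2 · P(B_t ≥ b). Since B_t ~ N(0, t), P(B_t ≥ 4.15) = 1 − Φ(4.15/√t) = 1 − Φ(4.15/√2.82) = 1 − Φ(2.4713) ≈ 0.00673. Doubling: P(τ_{4.15} ≤ 2.82) ≈ 2 · 0.00673 = 0.01346 ≈ 0.0135.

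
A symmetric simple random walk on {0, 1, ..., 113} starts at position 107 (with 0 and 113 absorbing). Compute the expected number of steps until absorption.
E[τ | X_0 = 107] = 642

Let v_k = E[τ | X_0 = k]. Boundary: v_0 = v_113 = 0. Recurrence: v_k = 1 + (v_{k-1} + v_{k+1})/2 for 1 ≤ k ≤ 112. The particular solution to v_k − (v_{k-1} + v_{k+1})/2 = 1 is v_k = −k^2. Adding homogeneous solution A + B k and matching boundaries gives v_k = k (113 − k). Substituting k = 107: v_107 = 107 · 6 = 642.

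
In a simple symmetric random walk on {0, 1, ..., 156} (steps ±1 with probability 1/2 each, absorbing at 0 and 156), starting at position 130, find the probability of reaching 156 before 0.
P(hit 156 before 0) = 130/156 = 5/6

Let u_k = P(hit 156 before 0 | start at k). Then u_0 = 0, u_156 = 1, and u_k = u_{k-1}/2 + u_{k+1}/2 for 1 ≤ k ≤ 155. This harmonic recurrence is solved by u_k = k/156, giving u_130 = 130/156 = 5/6.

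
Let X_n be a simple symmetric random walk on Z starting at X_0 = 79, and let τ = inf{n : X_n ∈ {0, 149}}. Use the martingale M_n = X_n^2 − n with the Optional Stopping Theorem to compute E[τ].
E[τ] = 5530

M_n = X_n^2 − n is a martingale (since E[X_{n+1}^2 | F_n] = X_n^2 + 1). By OST (τ has finite mean in a bounded region), E[M_τ] = E[M_0] = X_0^2 − 0 = 79^2 = 6241. Also E[M_τ] = E[X_τ^2] − E[τ]. The walk exits at 0 or 149, with P(hit 149 first) = 79/149, so E[X_τ^2] = 149^2 · 79/149 + 0 = 11771. Thus E[τ] = E[X_τ^2] − E[M_τ] = 11771 − 6241 = 5530 = 79(149 − 79) = 5530.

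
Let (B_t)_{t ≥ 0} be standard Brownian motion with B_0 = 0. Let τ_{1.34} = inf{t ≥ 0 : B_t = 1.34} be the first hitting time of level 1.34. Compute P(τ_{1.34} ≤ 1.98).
P(τ_{1.34} ≤ 1.98) = 2(1 − Φ(1.34/√1.98)) = 2(1 − Φ(0.9523)) ≈ 0.3409

By the reflection principle for standard BM, P(τ_b ≤ t) = 2 · P(B_t ≥ b). Since B_t ~ N(0, t), P(B_t ≥ 1.34) = 1 − Φ(1.34/√t) = 1 − Φ(1.34/√1.98) = 1 − Φ(0.9523) ≈ 0.17047. Doubling: P(τ_{1.34} ≤ 1.98) ≈ 2 · 0.17047 = 0.34094 ≈ 0.3409.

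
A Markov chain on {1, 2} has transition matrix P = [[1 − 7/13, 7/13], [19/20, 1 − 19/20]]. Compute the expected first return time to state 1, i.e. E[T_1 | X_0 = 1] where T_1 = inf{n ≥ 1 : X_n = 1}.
E[T_1 | X_0 = 1] = 1/π_1 = 387/247

For an irreducible recurrent Markov chain with stationary distribution π, E[T_i | X_0 = i] = 1/π_i (Kac's formula). Here π_1 = (19/20)/(7/13 + 19/20) = (19/20)/(387/260) = 247/387, so E[T_1 | X_0 = 1] = 1/π_1 = (7/13 + 19/20)/(19/20) = (387/260)/(19/20) = 387/247.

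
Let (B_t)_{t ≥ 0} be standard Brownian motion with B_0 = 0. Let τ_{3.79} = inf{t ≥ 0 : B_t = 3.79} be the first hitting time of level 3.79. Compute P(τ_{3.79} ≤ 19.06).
P(τ_{3.79} ≤ 19.06) = 2(1 − Φ(3.79/√19.06)) = 2(1 − Φ(0.8681)) ≈ 0.3853

By the reflection principle for standard BM, P(τ_b ≤ t) = 2 · P(B_t ≥ b). Since B_t ~ N(0, t), P(B_t ≥ 3.79) = 1 − Φ(3.79/√t) = 1 − Φ(3.79/√19.06) = 1 − Φ(0.8681) ≈ 0.19267. Doubling: P(τ_{3.79} ≤ 19.06) ≈ 2 · 0.19267 = 0.38534 ≈ 0.3853.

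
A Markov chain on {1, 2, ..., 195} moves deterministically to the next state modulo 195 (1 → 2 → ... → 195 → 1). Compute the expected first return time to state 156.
E[T_156 | X_0 = 156] = 195

The chain cycles deterministically, so starting at state 156 it returns in exactly 195 steps. Equivalently, the stationary distribution is uniform π_j = 1/195 for every state j, so by Kac's formula E[T_156] = 1/π_156 = 195.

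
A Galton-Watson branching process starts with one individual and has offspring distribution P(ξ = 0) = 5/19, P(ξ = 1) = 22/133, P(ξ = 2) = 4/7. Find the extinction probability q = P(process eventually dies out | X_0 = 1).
q = 35/76

The pgf is f(s) = 5/19 + 22/133·s + 4/7·s². The extinction probability q is the smallest fixed point of f in [0, 1]. Setting s = f(s):
  4/7·s² + (22/133 − 1)·s + 5/19 = 0
  4/7·s² − (5/19 + 4/7)·s + 5/19 = 0
which factors as (s − 1)·(4/7·s − 5/19) = 0, giving roots s = 1 and s = (5/19)/(4/7) = 35/76.
Mean offspring μ = 22/133 + 2·4/7 = 174/133 > 1 (supercritical), so q < 1. The extinction probability is the smaller root: q = (5/19)/(4/7) = 35/76.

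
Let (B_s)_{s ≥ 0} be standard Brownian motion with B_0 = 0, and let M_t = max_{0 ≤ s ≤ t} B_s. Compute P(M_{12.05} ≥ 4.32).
P(M_{12.05} ≥ 4.32) = 2·P(B_{12.05} ≥ 4.32) = 2(1 − Φ(4.32/√12.05)) ≈ 0.2133

By the reflection principle for Brownian motion, P(M_t ≥ a) = 2 · P(B_t ≥ a) for a ≥ 0. Since B_t ~ N(0, t), P(B_t ≥ 4.32) = 1 − Φ(4.32/√t) = 1 − Φ(4.32/√12.05) = 1 − Φ(1.2445). So
  P(M_{12.05} ≥ 4.32) = 2(1 − Φ(1.2445)) ≈ 0.2133.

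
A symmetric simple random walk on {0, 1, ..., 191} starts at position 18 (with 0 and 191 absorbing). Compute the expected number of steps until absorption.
E[τ | X_0 = 18] = 3114

Let v_k = E[τ | X_0 = k]. Boundary: v_0 = v_191 = 0. Recurrence: v_k = 1 + (v_{k-1} + v_{k+1})/2 for 1 ≤ k ≤ 190. The particular solution to v_k − (v_{k-1} + v_{k+1})/2 = 1 is v_k = −k^2. Adding homogeneous solution A + B k and matching boundaries gives v_k = k (191 − k). Substituting k = 18: v_18 = 18 · 173 = 3114.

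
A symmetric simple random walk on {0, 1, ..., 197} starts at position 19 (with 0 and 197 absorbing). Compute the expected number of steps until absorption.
E[τ | X_0 = 19] = 3382

Let v_k = E[τ | X_0 = k]. Boundary: v_0 = v_197 = 0. Recurrence: v_k = 1 + (v_{k-1} + v_{k+1})/2 for 1 ≤ k ≤ 196. The particular solution to v_k − (v_{k-1} + v_{k+1})/2 = 1 is v_k = −k^2. Adding homogeneous solution A + B k and matching boundaries gives v_k = k (197 − k). Substituting k = 19: v_19 = 19 · 178 = 3382.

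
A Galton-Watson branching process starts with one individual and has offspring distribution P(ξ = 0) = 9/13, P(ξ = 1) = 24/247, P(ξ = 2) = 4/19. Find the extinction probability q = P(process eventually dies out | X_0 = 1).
q = 1

Mean offspring μ = 0·9/13 + 1·24/247 + 2·4/19 = 128/247 ≤ 1. For μ ≤ 1 with offspring not concentrated at 1, the Galton-Watson process goes extinct almost surely, so q = 1.
(Algebraic check: The pgf is f(s) = 9/13 + 24/247·s + 4/19·s². The extinction probability q is the smallest fixed point of f in [0, 1]. Setting s = f(s):
  4/19·s² + (24/247 − 1)·s + 9/13 = 0
  4/19·s² − (9/13 + 4/19)·s + 9/13 = 0
which factors as (s − 1)·(4/19·s − 9/13) = 0, giving roots s = 1 and s = (9/13)/(4/19) = 171/52. Since 171/52 ≥ 1, the smallest root in [0, 1] is s = 1.)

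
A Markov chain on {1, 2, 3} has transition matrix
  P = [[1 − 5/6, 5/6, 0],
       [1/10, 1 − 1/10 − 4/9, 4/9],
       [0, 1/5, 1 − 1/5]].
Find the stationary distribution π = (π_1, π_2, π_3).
π = (27/752, 225/752, 125/188)

This is a birth-death chain on three states, which satisfies detailed balance: π_1 · P_{12} = π_2 · P_{21} and π_2 · P_{23} = π_3 · P_{32}.
From π_1 · 5/6 = π_2 · 1/10: π_2/π_1 = (5/6)/(1/10) = 25/3.
From π_2 · 4/9 = π_3 · 1/5: π_3/π_2 = (4/9)/(1/5) = 20/9.
Take π_1 proportional to 1; then unnormalized π = (1, 25/3, 500/27). Normalize by dividing by the sum 752/27:
  π = (27/752, 225/752, 125/188).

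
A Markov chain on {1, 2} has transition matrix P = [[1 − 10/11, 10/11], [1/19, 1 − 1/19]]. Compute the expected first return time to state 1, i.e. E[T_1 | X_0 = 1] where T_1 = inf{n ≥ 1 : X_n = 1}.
E[T_1 | X_0 = 1] = 1/π_1 = 201/11

For an irreducible recurrent Markov chain with stationary distribution π, E[T_i | X_0 = i] = 1/π_i (Kac's formula). Here π_1 = (1/19)/(10/11 + 1/19) = (1/19)/(201/209) = 11/201, so E[T_1 | X_0 = 1] = 1/π_1 = (10/11 + 1/19)/(1/19) = (201/209)/(1/19) = 201/11.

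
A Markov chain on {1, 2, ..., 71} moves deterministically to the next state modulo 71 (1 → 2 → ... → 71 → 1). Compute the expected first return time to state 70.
E[T_70 | X_0 = 70] = 71

The chain cycles deterministically, so starting at state 70 it returns in exactly 71 steps. Equivalently, the stationary distribution is uniform π_j = 1/71 for every state j, so by Kac's formula E[T_70] = 1/π_70 = 71.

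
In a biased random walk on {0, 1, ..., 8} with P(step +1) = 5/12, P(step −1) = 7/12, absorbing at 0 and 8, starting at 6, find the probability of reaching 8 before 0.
P(hit 8 before 0) = (1 − (7/5)^6) / (1 − (7/5)^8) = 106275/223924

Let u_k denote P(reach 8 before 0 | start at k). Boundary: u_0 = 0, u_8 = 1. Recurrence: u_k = 5/12·u_{k+1} + 7/12·u_{k-1} for 1 ≤ k ≤ 7. Try u_k = A + B·r^k with r = q/p = (7/12)/(5/12) = 7/5. Substitution satisfies the recurrence; boundary conditions give:
  u_k = (1 − r^k) / (1 − r^N) = (1 − (7/5)^6) / (1 − (7/5)^8) = 106275/223924.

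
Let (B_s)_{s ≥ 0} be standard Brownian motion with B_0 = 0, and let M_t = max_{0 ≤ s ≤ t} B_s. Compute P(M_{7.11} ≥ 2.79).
P(M_{7.11} ≥ 2.79) = 2·P(B_{7.11} ≥ 2.79) = 2(1 − Φ(2.79/√7.11)) ≈ 0.2954

By the reflection principle for Brownian motion, P(M_t ≥ a) = 2 · P(B_t ≥ a) for a ≥ 0. Since B_t ~ N(0, t), P(B_t ≥ 2.79) = 1 − Φ(2.79/√t) = 1 − Φ(2.79/√7.11) = 1 − Φ(1.0463). So
  P(M_{7.11} ≥ 2.79) = 2(1 − Φ(1.0463)) ≈ 0.2954.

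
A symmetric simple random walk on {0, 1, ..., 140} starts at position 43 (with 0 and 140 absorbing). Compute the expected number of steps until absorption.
E[τ | X_0 = 43] = 4171

Let v_k = E[τ | X_0 = k]. Boundary: v_0 = v_140 = 0. Recurrence: v_k = 1 + (v_{k-1} + v_{k+1})/2 for 1 ≤ k ≤ 139. The particular solution to v_k − (v_{k-1} + v_{k+1})/2 = 1 is v_k = −k^2. Adding homogeneous solution A + B k and matching boundaries gives v_k = k (140 − k). Substituting k = 43: v_43 = 43 · 97 = 4171.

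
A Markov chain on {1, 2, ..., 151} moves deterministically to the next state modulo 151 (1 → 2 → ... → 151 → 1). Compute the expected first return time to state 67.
E[T_67 | X_0 = 67] = 151

The chain cycles deterministically, so starting at state 67 it returns in exactly 151 steps. Equivalently, the stationary distribution is uniform π_j = 1/151 for every state j, so by Kac's formula E[T_67] = 1/π_67 = 151.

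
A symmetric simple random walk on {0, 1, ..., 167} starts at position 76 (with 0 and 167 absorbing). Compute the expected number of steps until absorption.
E[τ | X_0 = 76] = 6916

Let v_k = E[τ | X_0 = k]. Boundary: v_0 = v_167 = 0. Recurrence: v_k = 1 + (v_{k-1} + v_{k+1})/2 for 1 ≤ k ≤ 166. The particular solution to v_k − (v_{k-1} + v_{k+1})/2 = 1 is v_k = −k^2. Adding homogeneous solution A + B k and matching boundaries gives v_k = k (167 − k). Substituting k = 76: v_76 = 76 · 91 = 6916.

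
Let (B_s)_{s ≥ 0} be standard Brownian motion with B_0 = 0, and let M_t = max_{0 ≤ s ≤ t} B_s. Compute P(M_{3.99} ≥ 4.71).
P(M_{3.99} ≥ 4.71) = 2·P(B_{3.99} ≥ 4.71) = 2(1 − Φ(4.71/√3.99)) ≈ 0.0184

By the reflection principle for Brownian motion, P(M_t ≥ a) = 2 · P(B_t ≥ a) for a ≥ 0. Since B_t ~ N(0, t), P(B_t ≥ 4.71) = 1 − Φ(4.71/√t) = 1 − Φ(4.71/√3.99) = 1 − Φ(2.3579). So
  P(M_{3.99} ≥ 4.71) = 2(1 − Φ(2.3579)) ≈ 0.0184.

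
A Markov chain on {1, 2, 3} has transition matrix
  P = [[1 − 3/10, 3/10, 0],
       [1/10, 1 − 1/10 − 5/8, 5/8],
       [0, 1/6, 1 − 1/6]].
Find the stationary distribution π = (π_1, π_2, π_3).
π = (4/61, 12/61, 45/61)

This is a birth-death chain on three states, which satisfies detailed balance: π_1 · P_{12} = π_2 · P_{21} and π_2 · P_{23} = π_3 · P_{32}.
From π_1 · 3/10 = π_2 · 1/10: π_2/π_1 = (3/10)/(1/10) = 3.
From π_2 · 5/8 = π_3 · 1/6: π_3/π_2 = (5/8)/(1/6) = 15/4.
Take π_1 proportional to 1; then unnormalized π = (1, 3, 45/4). Normalize by dividing by the sum 61/4:
  π = (4/61, 12/61, 45/61).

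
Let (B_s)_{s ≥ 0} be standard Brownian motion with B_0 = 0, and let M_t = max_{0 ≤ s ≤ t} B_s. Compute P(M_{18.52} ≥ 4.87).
P(M_{18.52} ≥ 4.87) = 2·P(B_{18.52} ≥ 4.87) = 2(1 − Φ(4.87/√18.52)) ≈ 0.2578

By the reflection principle for Brownian motion, P(M_t ≥ a) = 2 · P(B_t ≥ a) for a ≥ 0. Since B_t ~ N(0, t), P(B_t ≥ 4.87) = 1 − Φ(4.87/√t) = 1 − Φ(4.87/√18.52) = 1 − Φ(1.1316). So
  P(M_{18.52} ≥ 4.87) = 2(1 − Φ(1.1316)) ≈ 0.2578.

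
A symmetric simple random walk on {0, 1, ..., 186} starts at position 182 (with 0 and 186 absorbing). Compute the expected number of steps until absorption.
E[τ | X_0 = 182] = 728

Let v_k = E[τ | X_0 = k]. Boundary: v_0 = v_186 = 0. Recurrence: v_k = 1 + (v_{k-1} + v_{k+1})/2 for 1 ≤ k ≤ 185. The particular solution to v_k − (v_{k-1} + v_{k+1})/2 = 1 is v_k = −k^2. Adding homogeneous solution A + B k and matching boundaries gives v_k = k (186 − k). Substituting k = 182: v_182 = 182 · 4 = 728.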